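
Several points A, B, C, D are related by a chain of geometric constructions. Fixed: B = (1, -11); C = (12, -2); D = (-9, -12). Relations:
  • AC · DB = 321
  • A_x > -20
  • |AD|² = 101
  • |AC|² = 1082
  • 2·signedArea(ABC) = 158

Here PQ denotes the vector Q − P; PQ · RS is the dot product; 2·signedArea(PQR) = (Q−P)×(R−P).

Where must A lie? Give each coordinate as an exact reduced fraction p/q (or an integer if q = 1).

1. A_x = -19  [2·signedArea(ABC) = 158 ∩ AC · DB = 321]
2. A_y = -13  [2·signedArea(ABC) = 158 ∩ AC · DB = 321]
   → A = (-19, -13)

A = (-19, -13)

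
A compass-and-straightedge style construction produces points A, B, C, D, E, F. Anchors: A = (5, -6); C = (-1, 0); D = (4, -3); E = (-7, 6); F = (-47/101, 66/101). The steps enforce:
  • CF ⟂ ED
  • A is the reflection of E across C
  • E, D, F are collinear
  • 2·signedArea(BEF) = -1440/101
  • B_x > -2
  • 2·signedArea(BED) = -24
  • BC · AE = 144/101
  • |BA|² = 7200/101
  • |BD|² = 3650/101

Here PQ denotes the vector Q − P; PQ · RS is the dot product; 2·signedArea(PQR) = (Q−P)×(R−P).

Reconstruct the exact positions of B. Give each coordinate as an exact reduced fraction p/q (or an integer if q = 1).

1. B_x = -155/101  [2·signedArea(BED) = -24 ∩ BC · AE = 144/101]
2. B_y = -66/101  [2·signedArea(BED) = -24 ∩ BC · AE = 144/101]
   → B = (-155/101, -66/101)

B = (-155/101, -66/101)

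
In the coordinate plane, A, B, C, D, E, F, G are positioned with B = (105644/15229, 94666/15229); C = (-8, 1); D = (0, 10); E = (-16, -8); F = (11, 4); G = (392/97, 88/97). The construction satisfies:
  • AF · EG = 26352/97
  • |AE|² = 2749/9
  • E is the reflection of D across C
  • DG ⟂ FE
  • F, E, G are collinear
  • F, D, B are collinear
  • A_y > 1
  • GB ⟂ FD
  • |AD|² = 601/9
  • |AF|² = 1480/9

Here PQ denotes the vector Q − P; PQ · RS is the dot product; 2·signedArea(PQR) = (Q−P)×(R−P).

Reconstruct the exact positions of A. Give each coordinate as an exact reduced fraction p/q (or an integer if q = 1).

1. A_x = -5/3  [line -1944/97·x + -864/97·y + -1512/97 = 0 ∩ |AF|² = 1480/9]
2. A_y = 2  [line -1944/97·x + -864/97·y + -1512/97 = 0 ∩ |AF|² = 1480/9]
   → A = (-5/3, 2)

A = (-5/3, 2)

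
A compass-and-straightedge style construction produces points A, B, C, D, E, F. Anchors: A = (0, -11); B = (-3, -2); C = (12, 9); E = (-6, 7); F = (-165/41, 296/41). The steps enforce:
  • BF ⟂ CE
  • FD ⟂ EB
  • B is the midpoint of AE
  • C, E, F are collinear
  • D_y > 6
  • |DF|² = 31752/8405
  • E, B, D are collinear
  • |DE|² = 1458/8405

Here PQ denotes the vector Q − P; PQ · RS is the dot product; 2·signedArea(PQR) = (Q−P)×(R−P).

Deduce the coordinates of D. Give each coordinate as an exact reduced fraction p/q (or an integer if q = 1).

D = (-1203/205, 1354/205)

1. D_x = -1203/205  [E, B, D are collinear ∩ FD ⟂ EB]
2. D_y = 1354/205  [E, B, D are collinear ∩ FD ⟂ EB]
   → D = (-1203/205, 1354/205)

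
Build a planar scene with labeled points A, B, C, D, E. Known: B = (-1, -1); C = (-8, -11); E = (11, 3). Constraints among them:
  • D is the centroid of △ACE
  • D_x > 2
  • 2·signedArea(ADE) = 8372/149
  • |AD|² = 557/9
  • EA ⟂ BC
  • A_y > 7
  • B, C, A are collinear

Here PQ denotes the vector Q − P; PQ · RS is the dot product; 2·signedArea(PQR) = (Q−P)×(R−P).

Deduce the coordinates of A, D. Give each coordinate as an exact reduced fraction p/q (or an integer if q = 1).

1. A_x = 719/149  [B, C, A are collinear ∩ EA ⟂ BC]
2. A_y = 1091/149  [B, C, A are collinear ∩ EA ⟂ BC]
   → A = (719/149, 1091/149)
3. D_x = 1166/447  [D is the centroid of △ACE]
4. D_y = -101/447  [D is the centroid of △ACE]
   → D = (1166/447, -101/447)

A = (719/149, 1091/149)
D = (1166/447, -101/447)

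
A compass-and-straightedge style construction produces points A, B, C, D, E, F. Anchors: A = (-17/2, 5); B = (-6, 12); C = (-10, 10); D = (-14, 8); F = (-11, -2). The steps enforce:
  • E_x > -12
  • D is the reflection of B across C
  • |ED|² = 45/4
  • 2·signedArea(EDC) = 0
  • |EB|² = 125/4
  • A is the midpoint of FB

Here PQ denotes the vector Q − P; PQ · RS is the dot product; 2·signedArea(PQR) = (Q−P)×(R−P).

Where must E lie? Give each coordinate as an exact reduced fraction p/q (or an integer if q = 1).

E = (-11, 19/2)

1. E_x = -11  [line -2·x + 4·y + -60 = 0 ∩ |ED|² = 45/4]
2. E_y = 19/2  [line -2·x + 4·y + -60 = 0 ∩ |ED|² = 45/4]
   → E = (-11, 19/2)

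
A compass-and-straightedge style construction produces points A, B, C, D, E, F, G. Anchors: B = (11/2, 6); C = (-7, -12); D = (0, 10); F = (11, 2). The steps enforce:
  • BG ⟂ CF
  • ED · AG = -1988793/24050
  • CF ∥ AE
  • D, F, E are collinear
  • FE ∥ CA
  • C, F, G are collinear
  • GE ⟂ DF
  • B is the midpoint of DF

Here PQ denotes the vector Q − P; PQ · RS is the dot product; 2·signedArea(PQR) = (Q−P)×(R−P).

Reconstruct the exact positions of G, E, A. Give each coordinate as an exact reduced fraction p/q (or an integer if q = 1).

1. G_x = 2473/260  [C, F, G are collinear ∩ BG ⟂ CF]
2. G_y = 219/260  [C, F, G are collinear ∩ BG ⟂ CF]
   → G = (2473/260, 219/260)
3. E_x = 508761/48100  [D, F, E are collinear ∩ GE ⟂ DF]
4. E_y = 27748/12025  [D, F, E are collinear ∩ GE ⟂ DF]
   → E = (508761/48100, 27748/12025)
5. A_x = -357039/48100  [CF ∥ AE ∩ FE ∥ CA]
6. A_y = -140602/12025  [CF ∥ AE ∩ FE ∥ CA]
   → A = (-357039/48100, -140602/12025)

A = (-357039/48100, -140602/12025)
E = (508761/48100, 27748/12025)
G = (2473/260, 219/260)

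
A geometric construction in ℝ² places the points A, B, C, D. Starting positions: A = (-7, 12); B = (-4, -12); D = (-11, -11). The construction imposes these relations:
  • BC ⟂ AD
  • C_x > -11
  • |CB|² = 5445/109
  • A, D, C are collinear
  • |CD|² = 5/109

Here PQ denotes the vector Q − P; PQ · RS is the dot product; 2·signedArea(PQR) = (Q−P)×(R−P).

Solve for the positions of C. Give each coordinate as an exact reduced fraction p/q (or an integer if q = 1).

1. C_x = -1195/109  [A, D, C are collinear ∩ BC ⟂ AD]
2. C_y = -1176/109  [A, D, C are collinear ∩ BC ⟂ AD]
   → C = (-1195/109, -1176/109)

C = (-1195/109, -1176/109)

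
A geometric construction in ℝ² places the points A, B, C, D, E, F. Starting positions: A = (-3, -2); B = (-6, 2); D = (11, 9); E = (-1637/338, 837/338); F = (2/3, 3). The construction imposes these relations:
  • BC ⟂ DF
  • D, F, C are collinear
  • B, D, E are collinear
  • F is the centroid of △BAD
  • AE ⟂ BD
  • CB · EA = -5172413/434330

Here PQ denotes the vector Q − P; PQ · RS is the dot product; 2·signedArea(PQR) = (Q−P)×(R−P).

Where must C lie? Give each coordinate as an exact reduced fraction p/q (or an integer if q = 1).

1. C_x = -6108/1285  [D, F, C are collinear ∩ BC ⟂ DF]
2. C_y = -189/1285  [D, F, C are collinear ∩ BC ⟂ DF]
   → C = (-6108/1285, -189/1285)

C = (-6108/1285, -189/1285)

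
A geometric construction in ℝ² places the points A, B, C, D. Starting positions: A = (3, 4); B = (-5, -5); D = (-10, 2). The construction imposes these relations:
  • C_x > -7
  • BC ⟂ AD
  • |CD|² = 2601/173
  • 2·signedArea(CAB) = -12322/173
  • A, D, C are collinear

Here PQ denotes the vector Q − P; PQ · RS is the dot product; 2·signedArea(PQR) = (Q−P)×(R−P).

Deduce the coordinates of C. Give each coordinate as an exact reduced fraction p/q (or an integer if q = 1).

1. C_x = -1067/173  [A, D, C are collinear ∩ BC ⟂ AD]
2. C_y = 448/173  [A, D, C are collinear ∩ BC ⟂ AD]
   → C = (-1067/173, 448/173)

C = (-1067/173, 448/173)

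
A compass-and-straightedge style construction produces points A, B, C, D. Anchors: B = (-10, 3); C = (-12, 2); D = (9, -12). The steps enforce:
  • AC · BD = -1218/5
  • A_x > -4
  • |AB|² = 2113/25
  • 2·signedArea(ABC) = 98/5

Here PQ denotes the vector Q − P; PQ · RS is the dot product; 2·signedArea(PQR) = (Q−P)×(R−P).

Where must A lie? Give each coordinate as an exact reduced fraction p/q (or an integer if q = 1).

A = (-18/5, -18/5)

1. A_x = -18/5  [AC · BD = -1218/5 ∩ 2·signedArea(ABC) = 98/5]
2. A_y = -18/5  [AC · BD = -1218/5 ∩ 2·signedArea(ABC) = 98/5]
   → A = (-18/5, -18/5)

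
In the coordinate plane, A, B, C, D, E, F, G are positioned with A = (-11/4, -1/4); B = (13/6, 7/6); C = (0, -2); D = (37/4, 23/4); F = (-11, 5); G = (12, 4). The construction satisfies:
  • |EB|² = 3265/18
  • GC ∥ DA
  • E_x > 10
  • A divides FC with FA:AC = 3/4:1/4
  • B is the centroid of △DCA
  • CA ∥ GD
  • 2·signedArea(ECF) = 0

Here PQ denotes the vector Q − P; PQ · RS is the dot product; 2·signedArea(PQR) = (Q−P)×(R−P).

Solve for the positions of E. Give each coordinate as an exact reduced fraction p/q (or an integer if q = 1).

1. E_x = 11  [line -7·x + -11·y + -22 = 0 ∩ |EB|² = 3265/18]
2. E_y = -9  [line -7·x + -11·y + -22 = 0 ∩ |EB|² = 3265/18]
   → E = (11, -9)

E = (11, -9)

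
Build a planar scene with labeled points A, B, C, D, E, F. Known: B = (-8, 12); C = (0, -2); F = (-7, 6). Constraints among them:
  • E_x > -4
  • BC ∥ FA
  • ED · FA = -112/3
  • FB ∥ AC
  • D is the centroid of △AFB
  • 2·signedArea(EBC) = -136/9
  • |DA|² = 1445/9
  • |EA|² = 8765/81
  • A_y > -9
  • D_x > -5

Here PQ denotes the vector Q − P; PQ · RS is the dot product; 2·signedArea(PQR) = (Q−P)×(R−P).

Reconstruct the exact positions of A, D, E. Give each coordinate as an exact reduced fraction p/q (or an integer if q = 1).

A = (1, -8)
D = (-14/3, 10/3)
E = (-28/9, 14/9)

1. A_x = 1  [FB ∥ AC ∩ BC ∥ FA]
2. A_y = -8  [FB ∥ AC ∩ BC ∥ FA]
   → A = (1, -8)
3. D_x = -14/3  [D is the centroid of △AFB]
4. D_y = 10/3  [D is the centroid of △AFB]
   → D = (-14/3, 10/3)
5. E_x = -28/9  [2·signedArea(EBC) = -136/9 ∩ ED · FA = -112/3]
6. E_y = 14/9  [2·signedArea(EBC) = -136/9 ∩ ED · FA = -112/3]
   → E = (-28/9, 14/9)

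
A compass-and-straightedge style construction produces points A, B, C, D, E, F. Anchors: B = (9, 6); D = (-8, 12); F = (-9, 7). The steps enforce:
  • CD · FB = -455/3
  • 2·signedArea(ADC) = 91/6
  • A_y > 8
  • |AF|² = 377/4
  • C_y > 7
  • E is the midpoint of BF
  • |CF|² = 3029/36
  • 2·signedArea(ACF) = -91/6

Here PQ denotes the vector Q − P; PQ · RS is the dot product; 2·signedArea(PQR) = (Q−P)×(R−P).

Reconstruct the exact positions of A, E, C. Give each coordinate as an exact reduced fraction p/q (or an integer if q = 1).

A = (1/2, 9)
C = (1/6, 22/3)
E = (0, 13/2)

1. E_x = 0  [E is the midpoint of BF]
2. E_y = 13/2  [E is the midpoint of BF]
   → E = (0, 13/2)
3. C_x = 1/6  [line -18·x + 1·y + -13/3 = 0 ∩ |CF|² = 3029/36]
4. C_y = 22/3  [line -18·x + 1·y + -13/3 = 0 ∩ |CF|² = 3029/36]
   → C = (1/6, 22/3)
5. A_x = 1/2  [2·signedArea(ACF) = -91/6 ∩ 2·signedArea(ADC) = 91/6]
6. A_y = 9  [2·signedArea(ACF) = -91/6 ∩ 2·signedArea(ADC) = 91/6]
   → A = (1/2, 9)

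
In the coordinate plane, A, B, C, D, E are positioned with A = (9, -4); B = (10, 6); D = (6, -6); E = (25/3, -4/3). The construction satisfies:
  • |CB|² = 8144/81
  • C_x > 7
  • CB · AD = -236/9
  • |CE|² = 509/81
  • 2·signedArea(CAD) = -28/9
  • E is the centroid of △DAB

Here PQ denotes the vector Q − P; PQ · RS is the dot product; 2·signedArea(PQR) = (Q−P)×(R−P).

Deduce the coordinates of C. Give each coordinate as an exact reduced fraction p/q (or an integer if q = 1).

C = (70/9, -34/9)

1. C_x = 70/9  [CB · AD = -236/9 ∩ 2·signedArea(CAD) = -28/9]
2. C_y = -34/9  [CB · AD = -236/9 ∩ 2·signedArea(CAD) = -28/9]
   → C = (70/9, -34/9)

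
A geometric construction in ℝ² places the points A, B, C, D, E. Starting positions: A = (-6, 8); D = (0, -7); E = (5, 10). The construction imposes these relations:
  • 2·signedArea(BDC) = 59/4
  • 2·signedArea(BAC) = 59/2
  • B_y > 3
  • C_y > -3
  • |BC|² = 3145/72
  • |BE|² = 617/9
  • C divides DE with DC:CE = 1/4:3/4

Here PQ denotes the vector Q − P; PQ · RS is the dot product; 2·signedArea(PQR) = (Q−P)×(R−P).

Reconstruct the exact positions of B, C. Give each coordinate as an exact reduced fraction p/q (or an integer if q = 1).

1. C_x = 5/4  [C divides DE with DC:CE = 1/4:3/4]
2. C_y = -11/4  [C divides DE with DC:CE = 1/4:3/4]
   → C = (5/4, -11/4)
3. B_x = -1/3  [2·signedArea(BAC) = 59/2 ∩ 2·signedArea(BDC) = 59/4]
4. B_y = 11/3  [2·signedArea(BAC) = 59/2 ∩ 2·signedArea(BDC) = 59/4]
   → B = (-1/3, 11/3)

B = (-1/3, 11/3)
C = (5/4, -11/4)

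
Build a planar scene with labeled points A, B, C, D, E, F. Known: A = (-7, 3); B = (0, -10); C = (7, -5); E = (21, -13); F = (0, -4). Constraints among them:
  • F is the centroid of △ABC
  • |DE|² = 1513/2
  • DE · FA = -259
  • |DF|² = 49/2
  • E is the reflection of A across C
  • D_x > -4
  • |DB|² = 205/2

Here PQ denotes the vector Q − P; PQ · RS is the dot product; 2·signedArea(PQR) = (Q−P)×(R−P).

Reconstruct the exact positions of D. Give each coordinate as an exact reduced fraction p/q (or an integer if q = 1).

1. D_x = -7/2  [line 7·x + -7·y + 21 = 0 ∩ |DF|² = 49/2]
2. D_y = -1/2  [line 7·x + -7·y + 21 = 0 ∩ |DF|² = 49/2]
   → D = (-7/2, -1/2)

D = (-7/2, -1/2)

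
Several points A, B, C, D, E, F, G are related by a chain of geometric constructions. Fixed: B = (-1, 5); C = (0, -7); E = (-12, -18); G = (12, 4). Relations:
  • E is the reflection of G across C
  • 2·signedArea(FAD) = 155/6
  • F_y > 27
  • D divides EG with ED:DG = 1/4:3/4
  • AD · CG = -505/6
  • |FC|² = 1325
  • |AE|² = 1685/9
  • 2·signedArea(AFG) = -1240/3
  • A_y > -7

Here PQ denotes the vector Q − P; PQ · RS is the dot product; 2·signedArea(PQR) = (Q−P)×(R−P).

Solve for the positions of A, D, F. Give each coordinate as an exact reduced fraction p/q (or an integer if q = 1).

A = (-13/3, -20/3)
D = (-6, -25/2)
F = (10, 28)

1. D_x = -6  [D divides EG with ED:DG = 1/4:3/4]
2. D_y = -25/2  [D divides EG with ED:DG = 1/4:3/4]
   → D = (-6, -25/2)
3. A_x = -13/3  [line -12·x + -11·y + -376/3 = 0 ∩ |AE|² = 1685/9]
4. A_y = -20/3  [line -12·x + -11·y + -376/3 = 0 ∩ |AE|² = 1685/9]
   → A = (-13/3, -20/3)
5. F_x = 10  [2·signedArea(FAD) = 155/6 ∩ 2·signedArea(AFG) = -1240/3]
6. F_y = 28  [2·signedArea(FAD) = 155/6 ∩ 2·signedArea(AFG) = -1240/3]
   → F = (10, 28)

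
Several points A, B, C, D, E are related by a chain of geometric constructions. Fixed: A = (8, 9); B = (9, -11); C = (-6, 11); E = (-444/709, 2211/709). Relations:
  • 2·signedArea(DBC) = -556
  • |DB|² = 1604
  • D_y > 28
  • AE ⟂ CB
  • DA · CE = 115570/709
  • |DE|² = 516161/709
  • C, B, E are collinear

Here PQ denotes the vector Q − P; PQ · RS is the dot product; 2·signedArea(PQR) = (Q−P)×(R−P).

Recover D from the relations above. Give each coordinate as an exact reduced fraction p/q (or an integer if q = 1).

D = (7, 29)

1. D_x = 7  [2·signedArea(DBC) = -556 ∩ DA · CE = 115570/709]
2. D_y = 29  [2·signedArea(DBC) = -556 ∩ DA · CE = 115570/709]
   → D = (7, 29)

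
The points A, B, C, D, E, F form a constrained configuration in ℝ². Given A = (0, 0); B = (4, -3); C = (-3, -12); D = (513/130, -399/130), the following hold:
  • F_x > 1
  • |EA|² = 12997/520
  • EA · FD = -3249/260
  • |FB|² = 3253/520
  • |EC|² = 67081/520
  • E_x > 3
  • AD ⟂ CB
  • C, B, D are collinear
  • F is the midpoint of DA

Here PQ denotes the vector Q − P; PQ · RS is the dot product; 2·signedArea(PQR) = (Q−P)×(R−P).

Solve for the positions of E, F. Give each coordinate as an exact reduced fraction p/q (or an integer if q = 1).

E = (1033/260, -789/260)
F = (513/260, -399/260)

1. F_x = 513/260  [F is the midpoint of DA]
2. F_y = -399/260  [F is the midpoint of DA]
   → F = (513/260, -399/260)
3. E_x = 1033/260  [line -513/260·x + 399/260·y + 3249/260 = 0 ∩ |EC|² = 67081/520]
4. E_y = -789/260  [line -513/260·x + 399/260·y + 3249/260 = 0 ∩ |EC|² = 67081/520]
   → E = (1033/260, -789/260)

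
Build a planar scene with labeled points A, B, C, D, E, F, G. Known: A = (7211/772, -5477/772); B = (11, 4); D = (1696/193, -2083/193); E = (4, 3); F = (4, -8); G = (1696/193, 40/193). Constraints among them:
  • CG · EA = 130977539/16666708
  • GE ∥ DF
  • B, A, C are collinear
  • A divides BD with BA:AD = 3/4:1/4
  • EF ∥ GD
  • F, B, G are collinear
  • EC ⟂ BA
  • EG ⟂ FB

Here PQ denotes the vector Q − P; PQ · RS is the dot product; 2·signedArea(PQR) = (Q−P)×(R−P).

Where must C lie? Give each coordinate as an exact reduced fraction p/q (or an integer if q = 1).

1. C_x = 44585753/4166677  [B, A, C are collinear ∩ EC ⟂ BA]
2. C_y = 8324398/4166677  [B, A, C are collinear ∩ EC ⟂ BA]
   → C = (44585753/4166677, 8324398/4166677)

C = (44585753/4166677, 8324398/4166677)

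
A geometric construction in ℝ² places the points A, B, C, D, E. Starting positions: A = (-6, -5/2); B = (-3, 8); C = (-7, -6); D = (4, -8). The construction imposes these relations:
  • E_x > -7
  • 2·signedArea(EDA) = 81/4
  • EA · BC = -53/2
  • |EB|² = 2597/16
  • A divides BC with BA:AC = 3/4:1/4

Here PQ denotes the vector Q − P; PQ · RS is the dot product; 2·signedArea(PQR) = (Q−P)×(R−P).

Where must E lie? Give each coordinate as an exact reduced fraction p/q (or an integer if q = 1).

E = (-13/2, -17/4)

1. E_x = -13/2  [2·signedArea(EDA) = 81/4 ∩ EA · BC = -53/2]
2. E_y = -17/4  [2·signedArea(EDA) = 81/4 ∩ EA · BC = -53/2]
   → E = (-13/2, -17/4)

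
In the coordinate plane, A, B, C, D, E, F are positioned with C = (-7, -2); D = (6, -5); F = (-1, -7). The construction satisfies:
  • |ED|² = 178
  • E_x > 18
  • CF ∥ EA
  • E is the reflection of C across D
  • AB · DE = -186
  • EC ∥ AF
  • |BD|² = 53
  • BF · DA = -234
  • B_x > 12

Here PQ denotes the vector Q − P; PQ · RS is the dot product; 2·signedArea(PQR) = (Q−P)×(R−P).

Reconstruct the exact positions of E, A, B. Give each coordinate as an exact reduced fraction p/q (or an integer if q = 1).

1. E_x = 19  [E is the reflection of C across D]
2. E_y = -8  [E is the reflection of C across D]
   → E = (19, -8)
3. A_x = 25  [EC ∥ AF ∩ CF ∥ EA]
4. A_y = -13  [EC ∥ AF ∩ CF ∥ EA]
   → A = (25, -13)
5. B_x = 13  [BF · DA = -234 ∩ AB · DE = -186]
6. B_y = -3  [BF · DA = -234 ∩ AB · DE = -186]
   → B = (13, -3)

A = (25, -13)
B = (13, -3)
E = (19, -8)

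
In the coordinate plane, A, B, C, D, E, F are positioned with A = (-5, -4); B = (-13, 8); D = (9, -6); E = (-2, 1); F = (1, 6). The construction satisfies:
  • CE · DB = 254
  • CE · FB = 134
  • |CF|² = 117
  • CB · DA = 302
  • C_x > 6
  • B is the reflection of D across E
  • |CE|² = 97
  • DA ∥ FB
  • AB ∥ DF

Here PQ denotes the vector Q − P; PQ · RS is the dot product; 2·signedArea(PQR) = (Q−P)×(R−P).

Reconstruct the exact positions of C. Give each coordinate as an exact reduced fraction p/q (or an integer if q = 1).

C = (7, -3)

1. C_x = 7  [CB · DA = 302 ∩ CE · DB = 254]
2. C_y = -3  [CB · DA = 302 ∩ CE · DB = 254]
   → C = (7, -3)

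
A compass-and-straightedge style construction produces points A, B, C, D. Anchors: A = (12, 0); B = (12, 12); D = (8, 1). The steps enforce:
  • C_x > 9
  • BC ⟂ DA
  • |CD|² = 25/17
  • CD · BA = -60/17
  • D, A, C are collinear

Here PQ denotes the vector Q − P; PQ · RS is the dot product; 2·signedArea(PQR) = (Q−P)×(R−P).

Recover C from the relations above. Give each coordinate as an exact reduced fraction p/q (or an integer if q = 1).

C = (156/17, 12/17)

1. C_x = 156/17  [D, A, C are collinear ∩ BC ⟂ DA]
2. C_y = 12/17  [D, A, C are collinear ∩ BC ⟂ DA]
   → C = (156/17, 12/17)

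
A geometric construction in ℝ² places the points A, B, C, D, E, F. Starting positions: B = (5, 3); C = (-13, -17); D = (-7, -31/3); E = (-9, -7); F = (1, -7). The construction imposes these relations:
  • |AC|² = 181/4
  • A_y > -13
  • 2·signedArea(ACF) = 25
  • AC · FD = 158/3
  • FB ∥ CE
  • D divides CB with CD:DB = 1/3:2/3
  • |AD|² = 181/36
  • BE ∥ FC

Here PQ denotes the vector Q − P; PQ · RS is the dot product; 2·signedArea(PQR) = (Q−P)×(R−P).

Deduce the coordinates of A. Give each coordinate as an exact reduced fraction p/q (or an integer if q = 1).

A = (-17/2, -12)

1. A_x = -17/2  [2·signedArea(ACF) = 25 ∩ AC · FD = 158/3]
2. A_y = -12  [2·signedArea(ACF) = 25 ∩ AC · FD = 158/3]
   → A = (-17/2, -12)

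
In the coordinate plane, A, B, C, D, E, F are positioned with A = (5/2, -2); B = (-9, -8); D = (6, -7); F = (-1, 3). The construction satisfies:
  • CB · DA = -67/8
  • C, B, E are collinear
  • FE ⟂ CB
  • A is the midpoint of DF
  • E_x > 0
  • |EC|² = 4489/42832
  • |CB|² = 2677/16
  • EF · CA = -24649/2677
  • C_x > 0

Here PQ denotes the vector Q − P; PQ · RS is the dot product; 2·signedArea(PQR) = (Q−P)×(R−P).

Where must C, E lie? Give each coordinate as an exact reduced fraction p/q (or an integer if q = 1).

1. C_x = 3/4  [line 7/2·x + -5·y + -1/8 = 0 ∩ |CB|² = 2677/16]
2. C_y = 1/2  [line 7/2·x + -5·y + -1/8 = 0 ∩ |CB|² = 2677/16]
   → C = (3/4, 1/2)
3. E_x = 2661/2677  [C, B, E are collinear ∩ FE ⟂ CB]
4. E_y = 1908/2677  [C, B, E are collinear ∩ FE ⟂ CB]
   → E = (2661/2677, 1908/2677)

C = (3/4, 1/2)
E = (2661/2677, 1908/2677)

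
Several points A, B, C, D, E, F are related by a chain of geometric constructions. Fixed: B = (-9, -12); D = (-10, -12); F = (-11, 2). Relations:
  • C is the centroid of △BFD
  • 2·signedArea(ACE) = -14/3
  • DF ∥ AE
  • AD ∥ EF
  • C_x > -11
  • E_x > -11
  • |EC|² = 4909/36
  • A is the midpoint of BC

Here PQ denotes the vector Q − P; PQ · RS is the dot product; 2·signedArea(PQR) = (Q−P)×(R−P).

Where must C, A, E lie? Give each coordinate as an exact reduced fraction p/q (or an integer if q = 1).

1. C_x = -10  [C is the centroid of △BFD]
2. C_y = -22/3  [C is the centroid of △BFD]
   → C = (-10, -22/3)
3. A_x = -19/2  [A is the midpoint of BC]
4. A_y = -29/3  [A is the midpoint of BC]
   → A = (-19/2, -29/3)
5. E_x = -21/2  [AD ∥ EF ∩ DF ∥ AE]
6. E_y = 13/3  [AD ∥ EF ∩ DF ∥ AE]
   → E = (-21/2, 13/3)

A = (-19/2, -29/3)
C = (-10, -22/3)
E = (-21/2, 13/3)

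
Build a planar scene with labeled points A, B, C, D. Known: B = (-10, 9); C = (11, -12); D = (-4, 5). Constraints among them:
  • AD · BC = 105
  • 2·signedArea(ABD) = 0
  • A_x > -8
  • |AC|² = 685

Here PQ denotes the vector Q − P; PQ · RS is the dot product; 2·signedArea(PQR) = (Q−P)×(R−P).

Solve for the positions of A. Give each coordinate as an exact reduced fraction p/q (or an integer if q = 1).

A = (-7, 7)

1. A_x = -7  [2·signedArea(ABD) = 0 ∩ AD · BC = 105]
2. A_y = 7  [2·signedArea(ABD) = 0 ∩ AD · BC = 105]
   → A = (-7, 7)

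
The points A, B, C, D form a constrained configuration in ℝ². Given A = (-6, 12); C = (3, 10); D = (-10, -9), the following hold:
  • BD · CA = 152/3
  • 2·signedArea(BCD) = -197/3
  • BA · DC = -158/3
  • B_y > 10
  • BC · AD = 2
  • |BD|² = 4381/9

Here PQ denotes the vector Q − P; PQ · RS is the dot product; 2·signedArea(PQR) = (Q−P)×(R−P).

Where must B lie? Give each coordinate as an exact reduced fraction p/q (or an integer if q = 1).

1. B_x = 0  [BD · CA = 152/3 ∩ 2·signedArea(BCD) = -197/3]
2. B_y = 32/3  [BD · CA = 152/3 ∩ 2·signedArea(BCD) = -197/3]
   → B = (0, 32/3)

B = (0, 32/3)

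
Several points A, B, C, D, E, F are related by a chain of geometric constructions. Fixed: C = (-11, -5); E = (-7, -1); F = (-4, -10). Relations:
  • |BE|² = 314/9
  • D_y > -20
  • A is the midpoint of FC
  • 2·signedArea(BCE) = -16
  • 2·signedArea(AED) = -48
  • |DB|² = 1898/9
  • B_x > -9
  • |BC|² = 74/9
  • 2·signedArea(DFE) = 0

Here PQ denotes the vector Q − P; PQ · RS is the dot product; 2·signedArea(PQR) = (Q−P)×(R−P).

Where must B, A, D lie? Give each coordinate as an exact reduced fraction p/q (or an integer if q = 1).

1. B_x = -26/3  [line -4·x + 4·y + -8 = 0 ∩ |BC|² = 74/9]
2. B_y = -20/3  [line -4·x + 4·y + -8 = 0 ∩ |BC|² = 74/9]
   → B = (-26/3, -20/3)
3. A_x = -15/2  [A is the midpoint of FC]
4. A_y = -15/2  [A is the midpoint of FC]
   → A = (-15/2, -15/2)
5. D_x = -1  [2·signedArea(DFE) = 0 ∩ 2·signedArea(AED) = -48]
6. D_y = -19  [2·signedArea(DFE) = 0 ∩ 2·signedArea(AED) = -48]
   → D = (-1, -19)

A = (-15/2, -15/2)
B = (-26/3, -20/3)
D = (-1, -19)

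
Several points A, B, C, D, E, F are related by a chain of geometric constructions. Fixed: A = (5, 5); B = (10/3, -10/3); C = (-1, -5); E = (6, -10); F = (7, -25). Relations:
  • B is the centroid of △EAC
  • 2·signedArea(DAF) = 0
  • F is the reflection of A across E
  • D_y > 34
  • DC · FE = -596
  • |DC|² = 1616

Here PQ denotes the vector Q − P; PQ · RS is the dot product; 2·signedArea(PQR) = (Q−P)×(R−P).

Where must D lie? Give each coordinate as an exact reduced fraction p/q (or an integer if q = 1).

D = (3, 35)

1. D_x = 3  [2·signedArea(DAF) = 0 ∩ DC · FE = -596]
2. D_y = 35  [2·signedArea(DAF) = 0 ∩ DC · FE = -596]
   → D = (3, 35)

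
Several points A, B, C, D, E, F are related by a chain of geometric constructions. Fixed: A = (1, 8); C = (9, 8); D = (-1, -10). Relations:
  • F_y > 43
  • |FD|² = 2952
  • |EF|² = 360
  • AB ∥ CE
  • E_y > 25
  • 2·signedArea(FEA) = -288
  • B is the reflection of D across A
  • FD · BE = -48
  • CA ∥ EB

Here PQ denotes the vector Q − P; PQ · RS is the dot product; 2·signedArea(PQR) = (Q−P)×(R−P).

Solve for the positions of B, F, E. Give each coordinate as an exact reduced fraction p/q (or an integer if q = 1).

B = (3, 26)
E = (11, 26)
F = (5, 44)

1. B_x = 3  [B is the reflection of D across A]
2. B_y = 26  [B is the reflection of D across A]
   → B = (3, 26)
3. E_x = 11  [CA ∥ EB ∩ AB ∥ CE]
4. E_y = 26  [CA ∥ EB ∩ AB ∥ CE]
   → E = (11, 26)
5. F_x = 5  [2·signedArea(FEA) = -288 ∩ FD · BE = -48]
6. F_y = 44  [2·signedArea(FEA) = -288 ∩ FD · BE = -48]
   → F = (5, 44)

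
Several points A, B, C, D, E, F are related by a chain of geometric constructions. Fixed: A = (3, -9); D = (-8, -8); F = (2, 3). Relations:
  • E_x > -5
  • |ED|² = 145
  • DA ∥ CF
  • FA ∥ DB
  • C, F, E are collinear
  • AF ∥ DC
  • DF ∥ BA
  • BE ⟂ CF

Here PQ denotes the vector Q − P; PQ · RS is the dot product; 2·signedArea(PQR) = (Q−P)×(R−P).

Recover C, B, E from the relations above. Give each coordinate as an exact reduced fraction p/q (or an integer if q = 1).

1. C_x = -9  [DA ∥ CF ∩ AF ∥ DC]
2. C_y = 4  [DA ∥ CF ∩ AF ∥ DC]
   → C = (-9, 4)
3. B_x = -7  [DF ∥ BA ∩ FA ∥ DB]
4. B_y = -20  [DF ∥ BA ∩ FA ∥ DB]
   → B = (-7, -20)
5. E_x = -296/61  [C, F, E are collinear ∩ BE ⟂ CF]
6. E_y = 221/61  [C, F, E are collinear ∩ BE ⟂ CF]
   → E = (-296/61, 221/61)

B = (-7, -20)
C = (-9, 4)
E = (-296/61, 221/61)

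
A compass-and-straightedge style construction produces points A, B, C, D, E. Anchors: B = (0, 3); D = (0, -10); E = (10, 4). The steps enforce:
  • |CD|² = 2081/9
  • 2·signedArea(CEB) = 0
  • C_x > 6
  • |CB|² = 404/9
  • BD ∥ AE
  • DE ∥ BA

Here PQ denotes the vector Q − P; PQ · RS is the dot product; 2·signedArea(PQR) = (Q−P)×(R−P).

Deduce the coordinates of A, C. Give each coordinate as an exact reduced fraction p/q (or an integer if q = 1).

A = (10, 17)
C = (20/3, 11/3)

1. A_x = 10  [BD ∥ AE ∩ DE ∥ BA]
2. A_y = 17  [BD ∥ AE ∩ DE ∥ BA]
   → A = (10, 17)
3. C_x = 20/3  [line 1·x + -10·y + 30 = 0 ∩ |CB|² = 404/9]
4. C_y = 11/3  [line 1·x + -10·y + 30 = 0 ∩ |CB|² = 404/9]
   → C = (20/3, 11/3)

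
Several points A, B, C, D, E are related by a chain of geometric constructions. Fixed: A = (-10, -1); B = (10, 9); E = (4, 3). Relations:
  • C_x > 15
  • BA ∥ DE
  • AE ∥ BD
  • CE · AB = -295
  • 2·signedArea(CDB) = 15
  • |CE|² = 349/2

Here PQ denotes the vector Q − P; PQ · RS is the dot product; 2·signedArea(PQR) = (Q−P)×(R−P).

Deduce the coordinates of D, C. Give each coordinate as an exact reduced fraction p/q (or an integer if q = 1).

C = (31/2, 19/2)
D = (24, 13)

1. D_x = 24  [BA ∥ DE ∩ AE ∥ BD]
2. D_y = 13  [BA ∥ DE ∩ AE ∥ BD]
   → D = (24, 13)
3. C_x = 31/2  [2·signedArea(CDB) = 15 ∩ CE · AB = -295]
4. C_y = 19/2  [2·signedArea(CDB) = 15 ∩ CE · AB = -295]
   → C = (31/2, 19/2)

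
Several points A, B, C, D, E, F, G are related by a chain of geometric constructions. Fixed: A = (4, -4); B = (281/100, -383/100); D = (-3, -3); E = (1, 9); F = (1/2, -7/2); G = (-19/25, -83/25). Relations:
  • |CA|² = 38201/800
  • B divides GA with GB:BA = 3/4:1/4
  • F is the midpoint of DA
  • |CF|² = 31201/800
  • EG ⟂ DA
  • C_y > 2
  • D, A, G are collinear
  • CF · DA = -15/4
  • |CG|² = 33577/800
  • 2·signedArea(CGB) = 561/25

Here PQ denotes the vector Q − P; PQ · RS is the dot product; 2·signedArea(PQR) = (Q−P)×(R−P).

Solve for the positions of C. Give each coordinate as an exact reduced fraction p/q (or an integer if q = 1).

C = (381/200, 517/200)

1. C_x = 381/200  [CF · DA = -15/4 ∩ 2·signedArea(CGB) = 561/25]
2. C_y = 517/200  [CF · DA = -15/4 ∩ 2·signedArea(CGB) = 561/25]
   → C = (381/200, 517/200)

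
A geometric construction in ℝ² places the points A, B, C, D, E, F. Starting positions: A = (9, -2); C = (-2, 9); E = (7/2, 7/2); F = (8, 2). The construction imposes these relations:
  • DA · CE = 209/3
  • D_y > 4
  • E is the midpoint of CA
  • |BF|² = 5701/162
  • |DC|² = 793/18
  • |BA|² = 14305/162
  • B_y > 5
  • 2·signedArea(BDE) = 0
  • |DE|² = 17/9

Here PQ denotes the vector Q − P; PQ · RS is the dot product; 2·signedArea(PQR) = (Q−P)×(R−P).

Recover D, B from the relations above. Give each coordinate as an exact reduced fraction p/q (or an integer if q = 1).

1. D_x = 19/6  [line -11/2·x + 11/2·y + -55/6 = 0 ∩ |DC|² = 793/18]
2. D_y = 29/6  [line -11/2·x + 11/2·y + -55/6 = 0 ∩ |DC|² = 793/18]
   → D = (19/6, 29/6)
3. B_x = 55/18  [line 4/3·x + 1/3·y + -35/6 = 0 ∩ |BF|² = 5701/162]
4. B_y = 95/18  [line 4/3·x + 1/3·y + -35/6 = 0 ∩ |BF|² = 5701/162]
   → B = (55/18, 95/18)

B = (55/18, 95/18)
D = (19/6, 29/6)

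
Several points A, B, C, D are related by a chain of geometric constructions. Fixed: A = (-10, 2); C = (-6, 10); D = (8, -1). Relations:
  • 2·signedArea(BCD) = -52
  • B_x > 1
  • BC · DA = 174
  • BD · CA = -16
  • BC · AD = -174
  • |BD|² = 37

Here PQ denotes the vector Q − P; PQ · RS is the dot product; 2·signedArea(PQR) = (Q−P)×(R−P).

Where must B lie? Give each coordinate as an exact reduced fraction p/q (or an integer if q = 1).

1. B_x = 2  [BC · DA = 174 ∩ BD · CA = -16]
2. B_y = 0  [BC · DA = 174 ∩ BD · CA = -16]
   → B = (2, 0)

B = (2, 0)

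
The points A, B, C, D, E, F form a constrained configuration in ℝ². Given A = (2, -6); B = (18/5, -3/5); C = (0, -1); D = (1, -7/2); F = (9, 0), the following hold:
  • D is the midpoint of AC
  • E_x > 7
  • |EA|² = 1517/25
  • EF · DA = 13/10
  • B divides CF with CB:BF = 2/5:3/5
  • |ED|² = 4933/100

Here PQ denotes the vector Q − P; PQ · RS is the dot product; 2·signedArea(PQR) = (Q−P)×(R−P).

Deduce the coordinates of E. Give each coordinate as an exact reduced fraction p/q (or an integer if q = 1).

E = (36/5, -1/5)

1. E_x = 36/5  [line -1·x + 5/2·y + 77/10 = 0 ∩ |EA|² = 1517/25]
2. E_y = -1/5  [line -1·x + 5/2·y + 77/10 = 0 ∩ |EA|² = 1517/25]
   → E = (36/5, -1/5)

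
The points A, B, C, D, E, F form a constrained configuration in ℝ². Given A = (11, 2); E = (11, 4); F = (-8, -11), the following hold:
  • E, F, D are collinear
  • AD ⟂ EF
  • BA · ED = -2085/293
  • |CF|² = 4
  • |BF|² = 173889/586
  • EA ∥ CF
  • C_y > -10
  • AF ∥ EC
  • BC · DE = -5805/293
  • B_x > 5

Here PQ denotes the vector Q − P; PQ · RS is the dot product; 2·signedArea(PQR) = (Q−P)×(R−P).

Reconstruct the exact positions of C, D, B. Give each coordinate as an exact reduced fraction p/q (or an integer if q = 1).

B = (3235/586, -191/586)
C = (-8, -9)
D = (2938/293, 947/293)

1. C_x = -8  [EA ∥ CF ∩ AF ∥ EC]
2. C_y = -9  [EA ∥ CF ∩ AF ∥ EC]
   → C = (-8, -9)
3. D_x = 2938/293  [E, F, D are collinear ∩ AD ⟂ EF]
4. D_y = 947/293  [E, F, D are collinear ∩ AD ⟂ EF]
   → D = (2938/293, 947/293)
5. B_x = 3235/586  [line -285/293·x + -225/293·y + 1500/293 = 0 ∩ |BF|² = 173889/586]
6. B_y = -191/586  [line -285/293·x + -225/293·y + 1500/293 = 0 ∩ |BF|² = 173889/586]
   → B = (3235/586, -191/586)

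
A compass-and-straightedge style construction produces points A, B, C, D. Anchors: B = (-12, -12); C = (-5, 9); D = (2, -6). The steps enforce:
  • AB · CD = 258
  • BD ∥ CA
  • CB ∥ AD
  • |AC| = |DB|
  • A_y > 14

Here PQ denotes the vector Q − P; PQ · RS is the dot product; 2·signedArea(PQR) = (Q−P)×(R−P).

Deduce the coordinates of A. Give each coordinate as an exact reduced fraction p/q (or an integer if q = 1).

A = (9, 15)

1. A_x = 9  [CB ∥ AD ∩ BD ∥ CA]
2. A_y = 15  [CB ∥ AD ∩ BD ∥ CA]
   → A = (9, 15)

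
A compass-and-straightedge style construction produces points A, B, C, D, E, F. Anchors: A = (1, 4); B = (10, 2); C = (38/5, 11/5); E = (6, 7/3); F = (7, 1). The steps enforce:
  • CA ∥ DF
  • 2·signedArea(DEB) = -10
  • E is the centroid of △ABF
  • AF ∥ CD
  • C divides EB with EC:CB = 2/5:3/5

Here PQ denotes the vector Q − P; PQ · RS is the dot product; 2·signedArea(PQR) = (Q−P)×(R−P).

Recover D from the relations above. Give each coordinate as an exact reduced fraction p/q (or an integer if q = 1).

D = (68/5, -4/5)

1. D_x = 68/5  [CA ∥ DF ∩ AF ∥ CD]
2. D_y = -4/5  [CA ∥ DF ∩ AF ∥ CD]
   → D = (68/5, -4/5)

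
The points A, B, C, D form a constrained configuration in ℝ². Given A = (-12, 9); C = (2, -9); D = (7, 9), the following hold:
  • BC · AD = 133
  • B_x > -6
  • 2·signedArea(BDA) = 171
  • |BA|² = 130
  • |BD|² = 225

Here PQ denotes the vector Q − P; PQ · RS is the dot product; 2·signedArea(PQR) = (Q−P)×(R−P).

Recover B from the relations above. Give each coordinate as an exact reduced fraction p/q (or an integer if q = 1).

1. B_x = -5  [2·signedArea(BDA) = 171 ∩ BC · AD = 133]
2. B_y = 0  [2·signedArea(BDA) = 171 ∩ BC · AD = 133]
   → B = (-5, 0)

B = (-5, 0)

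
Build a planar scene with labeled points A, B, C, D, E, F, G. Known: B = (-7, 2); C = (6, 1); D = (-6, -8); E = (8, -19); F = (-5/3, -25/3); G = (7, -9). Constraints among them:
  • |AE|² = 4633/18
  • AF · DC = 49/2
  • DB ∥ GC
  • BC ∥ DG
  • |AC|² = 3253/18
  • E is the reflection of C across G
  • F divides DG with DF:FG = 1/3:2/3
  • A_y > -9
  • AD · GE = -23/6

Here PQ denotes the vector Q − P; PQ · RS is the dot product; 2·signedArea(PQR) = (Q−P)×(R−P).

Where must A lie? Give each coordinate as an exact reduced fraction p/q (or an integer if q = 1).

A = (-23/6, -49/6)

1. A_x = -23/6  [AF · DC = 49/2 ∩ AD · GE = -23/6]
2. A_y = -49/6  [AF · DC = 49/2 ∩ AD · GE = -23/6]
   → A = (-23/6, -49/6)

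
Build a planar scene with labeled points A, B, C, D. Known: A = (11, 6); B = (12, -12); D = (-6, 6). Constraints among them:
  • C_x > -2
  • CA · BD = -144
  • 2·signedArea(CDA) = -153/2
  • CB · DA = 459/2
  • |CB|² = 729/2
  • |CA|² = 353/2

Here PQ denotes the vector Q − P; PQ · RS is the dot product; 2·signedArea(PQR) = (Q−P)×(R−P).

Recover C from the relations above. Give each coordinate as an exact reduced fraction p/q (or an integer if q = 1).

1. C_x = -3/2  [2·signedArea(CDA) = -153/2 ∩ CA · BD = -144]
2. C_y = 3/2  [2·signedArea(CDA) = -153/2 ∩ CA · BD = -144]
   → C = (-3/2, 3/2)

C = (-3/2, 3/2)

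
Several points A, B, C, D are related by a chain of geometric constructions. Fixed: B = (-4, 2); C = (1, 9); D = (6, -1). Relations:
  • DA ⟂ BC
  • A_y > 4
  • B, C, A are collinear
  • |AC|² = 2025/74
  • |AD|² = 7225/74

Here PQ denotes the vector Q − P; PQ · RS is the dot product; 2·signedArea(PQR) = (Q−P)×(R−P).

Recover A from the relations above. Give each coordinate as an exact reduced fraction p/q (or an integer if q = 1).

A = (-151/74, 351/74)

1. A_x = -151/74  [B, C, A are collinear ∩ DA ⟂ BC]
2. A_y = 351/74  [B, C, A are collinear ∩ DA ⟂ BC]
   → A = (-151/74, 351/74)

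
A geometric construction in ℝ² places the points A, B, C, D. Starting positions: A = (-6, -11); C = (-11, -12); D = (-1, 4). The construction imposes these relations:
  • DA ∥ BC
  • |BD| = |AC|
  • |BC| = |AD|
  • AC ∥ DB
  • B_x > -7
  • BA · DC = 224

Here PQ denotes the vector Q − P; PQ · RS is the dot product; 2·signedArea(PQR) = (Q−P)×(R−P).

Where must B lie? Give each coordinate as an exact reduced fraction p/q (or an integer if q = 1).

1. B_x = -6  [DA ∥ BC ∩ AC ∥ DB]
2. B_y = 3  [DA ∥ BC ∩ AC ∥ DB]
   → B = (-6, 3)

B = (-6, 3)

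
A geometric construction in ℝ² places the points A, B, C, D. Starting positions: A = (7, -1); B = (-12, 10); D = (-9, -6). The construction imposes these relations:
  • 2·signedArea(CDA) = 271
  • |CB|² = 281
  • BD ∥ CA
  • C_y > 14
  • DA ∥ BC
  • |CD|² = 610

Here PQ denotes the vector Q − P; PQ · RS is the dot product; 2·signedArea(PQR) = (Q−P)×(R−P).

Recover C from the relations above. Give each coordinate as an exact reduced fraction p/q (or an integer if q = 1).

1. C_x = 4  [BD ∥ CA ∩ DA ∥ BC]
2. C_y = 15  [BD ∥ CA ∩ DA ∥ BC]
   → C = (4, 15)

C = (4, 15)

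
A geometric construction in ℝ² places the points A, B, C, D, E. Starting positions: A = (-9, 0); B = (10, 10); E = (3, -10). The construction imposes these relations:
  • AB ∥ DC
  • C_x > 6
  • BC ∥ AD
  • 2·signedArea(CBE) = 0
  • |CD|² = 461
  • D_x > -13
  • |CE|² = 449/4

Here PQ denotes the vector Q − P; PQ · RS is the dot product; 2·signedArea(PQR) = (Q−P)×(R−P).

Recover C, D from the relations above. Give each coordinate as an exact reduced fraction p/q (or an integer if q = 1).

1. C_x = 13/2  [line 20·x + -7·y + -130 = 0 ∩ |CE|² = 449/4]
2. C_y = 0  [line 20·x + -7·y + -130 = 0 ∩ |CE|² = 449/4]
   → C = (13/2, 0)
3. D_x = -25/2  [AB ∥ DC ∩ BC ∥ AD]
4. D_y = -10  [AB ∥ DC ∩ BC ∥ AD]
   → D = (-25/2, -10)

C = (13/2, 0)
D = (-25/2, -10)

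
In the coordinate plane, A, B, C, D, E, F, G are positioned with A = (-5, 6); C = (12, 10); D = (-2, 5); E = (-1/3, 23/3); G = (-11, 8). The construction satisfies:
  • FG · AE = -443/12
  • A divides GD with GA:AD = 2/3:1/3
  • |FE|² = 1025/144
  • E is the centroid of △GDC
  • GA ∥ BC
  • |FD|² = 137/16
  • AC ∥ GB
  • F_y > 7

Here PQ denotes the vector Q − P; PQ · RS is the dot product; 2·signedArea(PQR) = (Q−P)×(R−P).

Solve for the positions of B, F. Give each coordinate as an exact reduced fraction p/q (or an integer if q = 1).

B = (6, 12)
F = (-3, 31/4)

1. B_x = 6  [GA ∥ BC ∩ AC ∥ GB]
2. B_y = 12  [GA ∥ BC ∩ AC ∥ GB]
   → B = (6, 12)
3. F_x = -3  [line -14/3·x + -5/3·y + -13/12 = 0 ∩ |FE|² = 1025/144]
4. F_y = 31/4  [line -14/3·x + -5/3·y + -13/12 = 0 ∩ |FE|² = 1025/144]
   → F = (-3, 31/4)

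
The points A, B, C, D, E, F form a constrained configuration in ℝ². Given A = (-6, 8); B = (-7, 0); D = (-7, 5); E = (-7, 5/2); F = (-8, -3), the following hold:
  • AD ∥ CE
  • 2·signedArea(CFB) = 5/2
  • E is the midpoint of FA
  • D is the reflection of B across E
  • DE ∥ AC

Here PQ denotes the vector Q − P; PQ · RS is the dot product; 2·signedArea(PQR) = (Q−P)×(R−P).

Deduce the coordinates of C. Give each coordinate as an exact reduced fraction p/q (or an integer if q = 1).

C = (-6, 11/2)

1. C_x = -6  [AD ∥ CE ∩ DE ∥ AC]
2. C_y = 11/2  [AD ∥ CE ∩ DE ∥ AC]
   → C = (-6, 11/2)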